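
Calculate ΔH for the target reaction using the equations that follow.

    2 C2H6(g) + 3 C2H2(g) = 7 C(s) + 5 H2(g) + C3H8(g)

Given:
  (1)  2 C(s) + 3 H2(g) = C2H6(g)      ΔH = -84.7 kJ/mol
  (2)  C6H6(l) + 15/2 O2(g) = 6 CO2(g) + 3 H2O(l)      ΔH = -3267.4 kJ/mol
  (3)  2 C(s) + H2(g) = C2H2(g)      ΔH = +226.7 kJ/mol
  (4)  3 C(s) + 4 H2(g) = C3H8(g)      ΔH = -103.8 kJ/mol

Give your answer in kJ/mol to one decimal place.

(1) reversed and × 2: (-2)·(-84.7) = +169.4 kJ/mol
(2): not needed.
(3) reversed and × 3: (-3)·(+226.7) = -680.1 kJ/mol
(4) as written: -103.8 kJ/mol
Summing the manipulated equations, ΔH = (-2)·(-84.7) + (-3)·(+226.7) + (1)·(-103.8) = -614.5 kJ/mol

ΔH = -614.5 kJ/mol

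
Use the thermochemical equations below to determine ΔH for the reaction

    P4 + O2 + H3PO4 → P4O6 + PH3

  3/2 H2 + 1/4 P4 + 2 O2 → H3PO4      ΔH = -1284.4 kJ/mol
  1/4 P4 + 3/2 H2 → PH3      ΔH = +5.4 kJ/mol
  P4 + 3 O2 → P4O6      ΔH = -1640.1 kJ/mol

equation 1 reversed: +1284.4 kJ/mol
equation 2 as written: +5.4 kJ/mol
equation 3 as written: -1640.1 kJ/mol
By Hess's law, ΔH = (-1)·(-1284.4) + (1)·(+5.4) + (1)·(-1640.1) = -350.3 kJ/mol

ΔH = -350.3 kJ/mol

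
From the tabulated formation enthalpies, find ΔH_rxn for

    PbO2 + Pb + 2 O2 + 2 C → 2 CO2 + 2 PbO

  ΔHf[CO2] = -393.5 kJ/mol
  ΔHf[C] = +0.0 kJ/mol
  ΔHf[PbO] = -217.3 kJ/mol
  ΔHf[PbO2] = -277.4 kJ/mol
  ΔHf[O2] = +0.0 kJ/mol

ΔH°rxn = Σ nΔHf°(products) − Σ nΔHf°(reactants).
Products: 2·(-393.5) + 2·(-217.3) = -1221.6
Reactants: 1·(-277.4) + 1·(+0.0) + 2·(+0.0) + 2·(+0.0) = -277.4
ΔH_rxn = (-1221.6) − (-277.4) = -944.2 kJ/mol

ΔH_rxn = -944.2 kJ/mol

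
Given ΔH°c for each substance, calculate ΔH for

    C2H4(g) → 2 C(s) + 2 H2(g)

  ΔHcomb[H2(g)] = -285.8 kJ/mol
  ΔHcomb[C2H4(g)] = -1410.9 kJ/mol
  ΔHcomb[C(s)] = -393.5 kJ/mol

With combustion enthalpies, reactants minus products:
= [1·(-1410.9)] − [2·(-393.5) + 2·(-285.8)]
= -52.3 kJ/mol

ΔH = -52.3 kJ/mol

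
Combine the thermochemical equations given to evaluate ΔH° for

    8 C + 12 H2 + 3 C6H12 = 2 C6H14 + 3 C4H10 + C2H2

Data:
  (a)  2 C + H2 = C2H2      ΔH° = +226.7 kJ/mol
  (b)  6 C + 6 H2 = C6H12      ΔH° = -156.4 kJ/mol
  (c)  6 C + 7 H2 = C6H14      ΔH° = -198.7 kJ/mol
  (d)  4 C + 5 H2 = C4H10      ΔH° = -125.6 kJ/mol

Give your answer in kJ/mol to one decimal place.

ΔH° = -78.3 kJ/mol

(a) as written (C2H2 already on the product side): +226.7 kJ/mol
(b) reversed and × 3 (reverse to put C6H12 on the reactant side; ×3 to match 3 C6H12 in the target): (-3)·(-156.4) = +469.2 kJ/mol
(c) × 2 (×2 to match 2 C6H14 in the target): (2)·(-198.7) = -397.4 kJ/mol
(d) × 3 (×3 to match 3 C4H10 in the target): (3)·(-125.6) = -376.8 kJ/mol
Summing the manipulated equations, ΔH° = (1)·(+226.7) + (-3)·(-156.4) + (2)·(-198.7) + (3)·(-125.6) = -78.3 kJ/mol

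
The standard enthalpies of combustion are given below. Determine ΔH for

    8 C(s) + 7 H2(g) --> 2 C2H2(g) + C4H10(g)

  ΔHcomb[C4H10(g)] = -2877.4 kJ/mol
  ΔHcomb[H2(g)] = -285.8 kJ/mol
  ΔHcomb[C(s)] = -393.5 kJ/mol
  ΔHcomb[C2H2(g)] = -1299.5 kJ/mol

ΔH = 327.8 kJ/mol

With combustion enthalpies, reactants minus products:
= [8·(-393.5) + 7·(-285.8)] − [2·(-1299.5) + 1·(-2877.4)]
= 327.8 kJ/mol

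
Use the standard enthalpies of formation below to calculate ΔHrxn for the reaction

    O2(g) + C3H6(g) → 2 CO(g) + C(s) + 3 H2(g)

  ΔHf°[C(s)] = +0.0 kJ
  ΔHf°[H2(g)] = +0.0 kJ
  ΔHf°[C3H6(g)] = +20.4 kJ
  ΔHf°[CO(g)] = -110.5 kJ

ΔHrxn = -241.4 kJ

ΔH°rxn = Σ nΔHf°(products) − Σ nΔHf°(reactants).
Products: 2·(-110.5) + 1·(+0.0) + 3·(+0.0) = -221.0
Reactants: 1·(+0.0) + 1·(+20.4) = +20.4
ΔHrxn = (-221.0) − (+20.4) = -241.4 kJ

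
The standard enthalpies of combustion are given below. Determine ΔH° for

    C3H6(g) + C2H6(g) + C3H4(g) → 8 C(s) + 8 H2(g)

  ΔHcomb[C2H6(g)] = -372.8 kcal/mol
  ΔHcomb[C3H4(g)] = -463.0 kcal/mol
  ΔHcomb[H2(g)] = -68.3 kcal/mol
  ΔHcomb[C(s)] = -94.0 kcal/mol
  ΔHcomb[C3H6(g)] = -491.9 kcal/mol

ΔH° = -29.3 kcal/mol

Using ΔH = Σ nΔHc°(reactants) − Σ nΔHc°(products):
= [1·(-491.9) + 1·(-372.8) + 1·(-463.0)] − [8·(-94.0) + 8·(-68.3)]
= -29.3 kcal/mol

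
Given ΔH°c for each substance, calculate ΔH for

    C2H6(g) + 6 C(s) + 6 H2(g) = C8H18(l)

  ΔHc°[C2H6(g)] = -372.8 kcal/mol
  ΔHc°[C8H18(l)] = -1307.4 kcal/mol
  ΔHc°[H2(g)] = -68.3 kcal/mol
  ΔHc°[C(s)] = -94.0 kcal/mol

ΔH = -39.2 kcal/mol

With combustion enthalpies, reactants minus products:
= [1·(-372.8) + 6·(-94.0) + 6·(-68.3)] − [1·(-1307.4)]
= -39.2 kcal/mol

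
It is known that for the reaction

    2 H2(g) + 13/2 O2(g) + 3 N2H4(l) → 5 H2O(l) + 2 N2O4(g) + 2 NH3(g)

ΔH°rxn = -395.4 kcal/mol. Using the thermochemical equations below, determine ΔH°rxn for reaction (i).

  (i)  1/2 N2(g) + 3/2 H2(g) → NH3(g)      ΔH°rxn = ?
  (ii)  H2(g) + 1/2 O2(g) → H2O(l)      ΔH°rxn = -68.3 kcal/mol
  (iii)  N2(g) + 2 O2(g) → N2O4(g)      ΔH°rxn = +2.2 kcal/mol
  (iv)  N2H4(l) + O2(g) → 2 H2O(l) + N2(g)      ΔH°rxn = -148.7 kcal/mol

ΔH°rxn = -11.0 kcal/mol

(i) × 2 (×2 to match 2 NH3(g) in the target): contributes 2·x
(ii) reversed: +68.3 kcal/mol
(iii) × 2 (×2 to match 2 N2O4(g) in the target): (2)·(+2.2) = +4.4 kcal/mol
(iv) × 3 (×3 to match 3 N2H4(l) in the target): (3)·(-148.7) = -446.1 kcal/mol
-395.4 = (+68.3) + (+4.4) + (-446.1) + 2·x
x = (-395.4 − (-373.4)) / (2) = -11.0 kcal/mol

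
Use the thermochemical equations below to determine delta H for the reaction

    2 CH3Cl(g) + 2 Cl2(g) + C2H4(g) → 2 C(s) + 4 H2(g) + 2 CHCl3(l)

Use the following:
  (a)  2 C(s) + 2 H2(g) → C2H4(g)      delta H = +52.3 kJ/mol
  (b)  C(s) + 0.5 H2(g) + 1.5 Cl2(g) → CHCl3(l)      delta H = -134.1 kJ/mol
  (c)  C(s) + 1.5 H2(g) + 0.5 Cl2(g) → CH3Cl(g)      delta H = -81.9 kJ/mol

delta H = -156.7 kJ/mol

(a) reversed (reverse to put C2H4(g) on the reactant side): -52.3 kJ/mol
(b) × 2 (×2 to match 2 CHCl3(l) in the target): (2)·(-134.1) = -268.2 kJ/mol
(c) reversed and × 2 (CH3Cl(g) must end up as a reactant; ×2 to match 2 CH3Cl(g) in the target): (-2)·(-81.9) = +163.8 kJ/mol
Summing the manipulated equations, delta H = (-52.3) + (-268.2) + (+163.8) = -156.7 kJ/mol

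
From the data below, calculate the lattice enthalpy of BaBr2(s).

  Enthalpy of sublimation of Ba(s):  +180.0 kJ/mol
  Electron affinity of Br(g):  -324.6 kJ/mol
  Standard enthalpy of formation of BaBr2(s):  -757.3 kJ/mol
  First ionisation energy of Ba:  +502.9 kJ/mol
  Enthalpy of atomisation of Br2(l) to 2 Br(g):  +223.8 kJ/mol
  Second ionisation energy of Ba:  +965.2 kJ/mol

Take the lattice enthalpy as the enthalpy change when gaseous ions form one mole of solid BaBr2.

ΔHf° = 1·ΔHsub + 1·(ΣIE) + 1·D(Br2) + 2·EA + U
-757.3 = 1·(+180.0) + 1·(+1468.1) + 1·(+223.8) + 2·(-324.6) + U
U = -757.3 − (+1222.7) = -1980.0 kJ/mol

U = -1980.0 kJ/mol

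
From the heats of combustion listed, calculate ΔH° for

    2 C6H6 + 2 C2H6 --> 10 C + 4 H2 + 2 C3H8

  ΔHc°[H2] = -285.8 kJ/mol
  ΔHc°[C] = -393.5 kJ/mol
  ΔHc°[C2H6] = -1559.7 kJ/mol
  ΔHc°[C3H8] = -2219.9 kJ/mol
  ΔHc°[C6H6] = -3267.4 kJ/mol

ΔH° = -136.2 kJ/mol

Using ΔH = Σ nΔHc°(reactants) − Σ nΔHc°(products):
= [2·(-3267.4) + 2·(-1559.7)] − [10·(-393.5) + 4·(-285.8) + 2·(-2219.9)]
= -136.2 kJ/mol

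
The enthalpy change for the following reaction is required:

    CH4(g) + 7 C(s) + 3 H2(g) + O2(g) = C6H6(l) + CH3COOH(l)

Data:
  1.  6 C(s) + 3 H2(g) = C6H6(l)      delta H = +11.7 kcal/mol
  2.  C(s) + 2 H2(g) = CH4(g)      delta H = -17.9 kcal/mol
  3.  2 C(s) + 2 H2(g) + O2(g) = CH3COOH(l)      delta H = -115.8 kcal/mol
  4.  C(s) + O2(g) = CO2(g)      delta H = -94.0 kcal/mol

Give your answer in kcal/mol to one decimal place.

delta H = -86.2 kcal/mol

eq. 1 as written: +11.7 kcal/mol
eq. 2 reversed: +17.9 kcal/mol
eq. 3 as written: -115.8 kcal/mol
eq. 4: not needed.
delta H = (1)·(+11.7) + (-1)·(-17.9) + (1)·(-115.8) = -86.2 kcal/mol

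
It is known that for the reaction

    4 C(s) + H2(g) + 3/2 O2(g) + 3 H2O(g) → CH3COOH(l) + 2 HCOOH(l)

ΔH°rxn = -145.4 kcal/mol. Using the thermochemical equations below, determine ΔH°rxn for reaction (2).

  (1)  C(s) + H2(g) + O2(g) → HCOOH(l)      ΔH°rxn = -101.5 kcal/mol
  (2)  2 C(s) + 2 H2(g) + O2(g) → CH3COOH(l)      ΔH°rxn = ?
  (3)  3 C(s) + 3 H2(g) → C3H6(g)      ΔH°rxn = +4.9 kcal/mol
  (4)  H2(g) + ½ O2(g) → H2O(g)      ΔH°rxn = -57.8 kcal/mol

ΔH°rxn = -115.8 kcal/mol

(1) × 2 (scale by 2 for the 2 HCOOH(l)): (2)·(-101.5) = -203.0 kcal/mol
(2) as written (CH3COOH(l) already on the product side): contributes x
(3): not needed (C3H6(g) appears nowhere else).
(4) reversed and × 3 (reverse to put H2O(g) on the reactant side; ×3 to match 3 H2O(g) in the target): (-3)·(-57.8) = +173.4 kcal/mol
-145.4 = (-203.0) + (+173.4) + x
x = (-145.4 − (-29.6)) / (1) = -115.8 kcal/mol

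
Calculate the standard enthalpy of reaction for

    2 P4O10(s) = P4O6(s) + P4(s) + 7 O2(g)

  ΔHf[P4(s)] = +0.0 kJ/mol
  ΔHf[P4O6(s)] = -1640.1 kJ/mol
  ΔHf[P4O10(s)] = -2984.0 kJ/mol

ΔH° = 4327.9 kJ/mol

Products: 1·(-1640.1) + 1·(+0.0) + 7·(+0.0) = -1640.1
Reactants: 2·(-2984.0) = -5968.0
ΔH° = (-1640.1) − (-5968.0) = 4327.9 kJ/mol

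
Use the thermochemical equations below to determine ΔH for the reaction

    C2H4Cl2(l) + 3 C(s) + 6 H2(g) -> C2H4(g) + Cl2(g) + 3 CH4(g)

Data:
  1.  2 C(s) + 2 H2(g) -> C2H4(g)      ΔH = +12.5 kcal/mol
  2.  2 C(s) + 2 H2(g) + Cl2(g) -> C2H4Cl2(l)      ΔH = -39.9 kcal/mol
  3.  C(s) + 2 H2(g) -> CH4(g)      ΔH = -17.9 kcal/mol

eq. 1 as written (C2H4(g) already on the product side): +12.5 kcal/mol
eq. 2 reversed (C2H4Cl2(l) must end up as a reactant): +39.9 kcal/mol
eq. 3 × 3 (scale by 3 for the 3 CH4(g)): (3)·(-17.9) = -53.7 kcal/mol
ΔH = (+12.5) + (+39.9) + (-53.7) = -1.3 kcal/mol

ΔH = -1.3 kcal/mol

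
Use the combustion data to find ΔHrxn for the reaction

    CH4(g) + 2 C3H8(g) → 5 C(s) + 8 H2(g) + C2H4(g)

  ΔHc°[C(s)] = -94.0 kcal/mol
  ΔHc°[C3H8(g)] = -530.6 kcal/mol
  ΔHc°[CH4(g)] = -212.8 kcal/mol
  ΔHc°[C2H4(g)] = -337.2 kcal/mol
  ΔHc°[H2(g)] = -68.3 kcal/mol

ΔHrxn = 79.6 kcal/mol

Using ΔH = Σ nΔHc°(reactants) − Σ nΔHc°(products):
= [1·(-212.8) + 2·(-530.6)] − [5·(-94.0) + 8·(-68.3) + 1·(-337.2)]
= 79.6 kcal/mol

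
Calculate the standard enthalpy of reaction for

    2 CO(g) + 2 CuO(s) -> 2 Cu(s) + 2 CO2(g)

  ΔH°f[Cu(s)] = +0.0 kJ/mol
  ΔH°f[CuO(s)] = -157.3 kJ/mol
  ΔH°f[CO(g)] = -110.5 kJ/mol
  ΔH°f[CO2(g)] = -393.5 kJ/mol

ΔH_rxn = -251.4 kJ/mol

ΔH°rxn = Σ nΔHf°(products) − Σ nΔHf°(reactants).
Products: 2·(+0.0) + 2·(-393.5) = -787.0
Reactants: 2·(-110.5) + 2·(-157.3) = -535.6
ΔH_rxn = (-787.0) − (-535.6) = -251.4 kJ/mol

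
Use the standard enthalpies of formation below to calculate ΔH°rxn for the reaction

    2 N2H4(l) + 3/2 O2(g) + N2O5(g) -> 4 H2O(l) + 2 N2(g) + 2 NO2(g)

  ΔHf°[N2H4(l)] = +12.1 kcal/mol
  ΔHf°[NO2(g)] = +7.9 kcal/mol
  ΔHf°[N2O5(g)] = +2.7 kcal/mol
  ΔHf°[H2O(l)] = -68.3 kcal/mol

ΔH°rxn = -284.3 kcal/mol

Products: 4·(-68.3) + 2·(+0.0) + 2·(+7.9) = -257.4
Reactants: 2·(+12.1) + 3/2·(+0.0) + 1·(+2.7) = +26.9
ΔH°rxn = (-257.4) − (+26.9) = -284.3 kcal/mol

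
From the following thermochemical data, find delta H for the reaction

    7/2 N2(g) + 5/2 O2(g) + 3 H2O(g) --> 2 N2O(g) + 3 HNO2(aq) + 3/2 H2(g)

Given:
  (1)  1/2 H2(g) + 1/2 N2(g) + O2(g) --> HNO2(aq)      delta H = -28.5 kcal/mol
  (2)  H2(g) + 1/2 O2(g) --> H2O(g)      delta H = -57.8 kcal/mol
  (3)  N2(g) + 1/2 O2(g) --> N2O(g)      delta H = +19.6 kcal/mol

delta H = 127.1 kcal/mol

(1) × 3 (scale by 3 for the 3 HNO2(aq)): (3)·(-28.5) = -85.5 kcal/mol
(2) reversed and × 3 (reverse to put H2O(g) on the reactant side; scale by 3 for the 3 H2O(g)): (-3)·(-57.8) = +173.4 kcal/mol
(3) × 2 (scale by 2 for the 2 N2O(g)): (2)·(+19.6) = +39.2 kcal/mol
delta H = (3)·(-28.5) + (-3)·(-57.8) + (2)·(+19.6) = 127.1 kcal/mol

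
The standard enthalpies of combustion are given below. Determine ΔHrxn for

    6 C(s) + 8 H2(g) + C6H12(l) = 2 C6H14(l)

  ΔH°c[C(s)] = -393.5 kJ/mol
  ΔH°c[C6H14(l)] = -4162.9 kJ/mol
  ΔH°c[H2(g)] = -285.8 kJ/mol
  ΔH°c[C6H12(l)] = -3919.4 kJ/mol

Using ΔH = Σ nΔHc°(reactants) − Σ nΔHc°(products):
= [6·(-393.5) + 8·(-285.8) + 1·(-3919.4)] − [2·(-4162.9)]
= -241.0 kJ/mol

ΔHrxn = -241.0 kJ/mol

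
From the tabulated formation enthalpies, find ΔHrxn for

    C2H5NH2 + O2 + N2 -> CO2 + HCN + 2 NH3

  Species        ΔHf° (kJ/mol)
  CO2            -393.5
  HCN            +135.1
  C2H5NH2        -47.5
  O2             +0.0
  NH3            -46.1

ΔHrxn = -303.1 kJ/mol

Products: 1·(-393.5) + 1·(+135.1) + 2·(-46.1) = -350.6
Reactants: 1·(-47.5) + 1·(+0.0) + 1·(+0.0) = -47.5
ΔHrxn = (-350.6) − (-47.5) = -303.1 kJ/mol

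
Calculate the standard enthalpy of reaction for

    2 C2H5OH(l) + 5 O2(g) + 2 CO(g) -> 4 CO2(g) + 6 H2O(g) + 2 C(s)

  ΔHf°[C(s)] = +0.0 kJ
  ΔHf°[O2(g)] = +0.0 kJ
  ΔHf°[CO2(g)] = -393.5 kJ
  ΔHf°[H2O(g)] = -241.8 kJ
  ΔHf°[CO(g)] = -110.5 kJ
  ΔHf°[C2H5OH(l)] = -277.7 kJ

Products: 4·(-393.5) + 6·(-241.8) + 2·(+0.0) = -3024.8
Reactants: 2·(-277.7) + 5·(+0.0) + 2·(-110.5) = -776.4
ΔH° = (-3024.8) − (-776.4) = -2248.4 kJ

ΔH° = -2248.4 kJ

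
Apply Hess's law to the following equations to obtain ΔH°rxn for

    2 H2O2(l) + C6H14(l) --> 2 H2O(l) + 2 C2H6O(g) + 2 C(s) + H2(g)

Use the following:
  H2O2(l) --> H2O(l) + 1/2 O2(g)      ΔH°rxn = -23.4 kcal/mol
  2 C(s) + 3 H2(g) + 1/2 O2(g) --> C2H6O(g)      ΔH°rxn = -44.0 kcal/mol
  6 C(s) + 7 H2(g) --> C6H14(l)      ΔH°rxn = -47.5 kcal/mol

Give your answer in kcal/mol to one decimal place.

ΔH°rxn = -87.3 kcal/mol

equation 1 × 2: (2)·(-23.4) = -46.8 kcal/mol
equation 2 × 2: (2)·(-44.0) = -88.0 kcal/mol
equation 3 reversed: +47.5 kcal/mol
ΔH°rxn = (2)·(-23.4) + (2)·(-44.0) + (-1)·(-47.5) = -87.3 kcal/mol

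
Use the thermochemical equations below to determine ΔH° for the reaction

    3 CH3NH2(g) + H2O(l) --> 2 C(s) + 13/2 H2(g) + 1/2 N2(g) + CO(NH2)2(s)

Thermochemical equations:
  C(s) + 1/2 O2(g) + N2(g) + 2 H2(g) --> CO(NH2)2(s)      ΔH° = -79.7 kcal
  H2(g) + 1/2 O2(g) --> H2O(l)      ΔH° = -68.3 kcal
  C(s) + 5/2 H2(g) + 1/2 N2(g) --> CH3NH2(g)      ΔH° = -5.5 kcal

ΔH° = 5.1 kcal

equation 1 as written: -79.7 kcal
equation 2 reversed: +68.3 kcal
equation 3 reversed and × 3: (-3)·(-5.5) = +16.5 kcal
Combining the equations, ΔH° = (1)·(-79.7) + (-1)·(-68.3) + (-3)·(-5.5) = 5.1 kcal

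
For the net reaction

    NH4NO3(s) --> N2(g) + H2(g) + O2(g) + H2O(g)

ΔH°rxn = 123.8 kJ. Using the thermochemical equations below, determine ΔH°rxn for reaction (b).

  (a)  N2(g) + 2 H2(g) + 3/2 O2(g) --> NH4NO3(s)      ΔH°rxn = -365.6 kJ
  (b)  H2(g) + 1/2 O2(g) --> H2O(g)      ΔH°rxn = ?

(a) reversed (reverse to put NH4NO3(s) on the reactant side): +365.6 kJ
(b) as written (H2O(g) already on the product side): contributes x
+123.8 = (+365.6) + x
x = (+123.8 − (+365.6)) / (1) = -241.8 kJ

ΔH°rxn = -241.8 kJ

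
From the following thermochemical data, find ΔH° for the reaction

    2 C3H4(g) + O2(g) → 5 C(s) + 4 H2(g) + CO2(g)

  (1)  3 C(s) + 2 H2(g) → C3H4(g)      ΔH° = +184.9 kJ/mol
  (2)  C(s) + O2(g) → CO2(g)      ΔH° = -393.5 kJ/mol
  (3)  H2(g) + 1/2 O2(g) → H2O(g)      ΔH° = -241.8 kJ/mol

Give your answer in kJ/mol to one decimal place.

(1) reversed and × 2: (-2)·(+184.9) = -369.8 kJ/mol
(2) as written: -393.5 kJ/mol
(3): not needed.
ΔH° = (-2)·(+184.9) + (1)·(-393.5) = -763.3 kJ/mol

ΔH° = -763.3 kJ/mol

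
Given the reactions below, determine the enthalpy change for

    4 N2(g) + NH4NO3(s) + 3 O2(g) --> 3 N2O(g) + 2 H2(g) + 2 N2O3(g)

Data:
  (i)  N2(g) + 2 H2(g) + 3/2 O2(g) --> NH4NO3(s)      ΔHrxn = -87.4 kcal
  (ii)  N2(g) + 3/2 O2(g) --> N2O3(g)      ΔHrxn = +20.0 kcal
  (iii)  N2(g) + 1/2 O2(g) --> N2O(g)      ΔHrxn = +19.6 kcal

ΔHrxn = 186.2 kcal

(i) reversed: +87.4 kcal
(ii) × 2: (2)·(+20.0) = +40.0 kcal
(iii) × 3: (3)·(+19.6) = +58.8 kcal
Combining the equations, ΔHrxn = (+87.4) + (+40.0) + (+58.8) = 186.2 kcal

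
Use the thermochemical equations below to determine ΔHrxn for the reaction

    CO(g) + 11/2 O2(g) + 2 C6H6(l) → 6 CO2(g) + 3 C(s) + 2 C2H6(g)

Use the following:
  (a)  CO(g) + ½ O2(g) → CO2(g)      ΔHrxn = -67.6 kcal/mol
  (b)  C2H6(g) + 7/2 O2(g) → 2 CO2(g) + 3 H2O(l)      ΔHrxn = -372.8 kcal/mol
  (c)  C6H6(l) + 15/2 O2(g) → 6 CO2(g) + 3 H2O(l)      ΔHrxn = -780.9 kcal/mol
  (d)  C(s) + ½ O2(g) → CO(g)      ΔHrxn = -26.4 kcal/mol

(a) reversed and × 2: (-2)·(-67.6) = +135.2 kcal/mol
(b) reversed and × 2 (reverse to put C2H6(g) on the product side; scale by 2 for the 2 C2H6(g)): (-2)·(-372.8) = +745.6 kcal/mol
(c) × 2 (scale by 2 for the 2 C6H6(l)): (2)·(-780.9) = -1561.8 kcal/mol
(d) reversed and × 3 (reverse to put C(s) on the product side; scale by 3 for the 3 C(s)): (-3)·(-26.4) = +79.2 kcal/mol
By Hess's law, ΔHrxn = (-2)·(-67.6) + (-2)·(-372.8) + (2)·(-780.9) + (-3)·(-26.4) = -601.8 kcal/mol

ΔHrxn = -601.8 kcal/mol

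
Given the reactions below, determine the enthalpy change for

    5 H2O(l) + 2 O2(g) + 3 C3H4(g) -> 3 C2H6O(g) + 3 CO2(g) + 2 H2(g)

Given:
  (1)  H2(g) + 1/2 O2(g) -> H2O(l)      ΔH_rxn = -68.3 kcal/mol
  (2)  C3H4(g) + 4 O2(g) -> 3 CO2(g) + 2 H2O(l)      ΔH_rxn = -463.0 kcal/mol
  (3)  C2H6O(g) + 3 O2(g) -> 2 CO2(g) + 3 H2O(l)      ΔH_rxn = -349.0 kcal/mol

(1) reversed and × 2: (-2)·(-68.3) = +136.6 kcal/mol
(2) × 3: (3)·(-463.0) = -1389.0 kcal/mol
(3) reversed and × 3: (-3)·(-349.0) = +1047.0 kcal/mol
Summing the manipulated equations, ΔH_rxn = (+136.6) + (-1389.0) + (+1047.0) = -205.4 kcal/mol

ΔH_rxn = -205.4 kcal/mol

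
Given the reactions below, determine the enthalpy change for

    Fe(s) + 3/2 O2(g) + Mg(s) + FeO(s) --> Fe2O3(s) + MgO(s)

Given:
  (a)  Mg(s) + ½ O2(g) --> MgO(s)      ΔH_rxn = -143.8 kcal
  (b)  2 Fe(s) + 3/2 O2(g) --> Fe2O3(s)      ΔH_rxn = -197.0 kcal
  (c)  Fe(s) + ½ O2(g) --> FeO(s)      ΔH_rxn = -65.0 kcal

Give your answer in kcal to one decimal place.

(a) as written: -143.8 kcal
(b) as written: -197.0 kcal
(c) reversed: +65.0 kcal
Combining the equations, ΔH_rxn = (1)·(-143.8) + (1)·(-197.0) + (-1)·(-65.0) = -275.8 kcal

ΔH_rxn = -275.8 kcal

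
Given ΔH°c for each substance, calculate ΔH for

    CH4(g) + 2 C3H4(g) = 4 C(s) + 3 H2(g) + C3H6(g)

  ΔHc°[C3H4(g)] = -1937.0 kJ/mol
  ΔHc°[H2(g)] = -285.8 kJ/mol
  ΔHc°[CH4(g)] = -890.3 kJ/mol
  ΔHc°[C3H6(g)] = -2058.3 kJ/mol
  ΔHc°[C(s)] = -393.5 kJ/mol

ΔH = -274.6 kJ/mol

With combustion enthalpies, reactants minus products:
= [1·(-890.3) + 2·(-1937.0)] − [4·(-393.5) + 3·(-285.8) + 1·(-2058.3)]
= -274.6 kJ/mol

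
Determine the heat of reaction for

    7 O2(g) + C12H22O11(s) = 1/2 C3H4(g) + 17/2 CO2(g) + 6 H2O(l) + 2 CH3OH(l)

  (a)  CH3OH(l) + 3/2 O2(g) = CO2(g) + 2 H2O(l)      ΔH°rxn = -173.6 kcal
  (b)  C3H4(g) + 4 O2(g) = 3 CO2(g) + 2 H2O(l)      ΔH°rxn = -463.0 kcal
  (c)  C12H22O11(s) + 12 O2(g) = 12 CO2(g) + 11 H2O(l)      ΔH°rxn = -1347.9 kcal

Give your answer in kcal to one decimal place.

(a) reversed and × 2 (CH3OH(l) must end up as a product; ×2 to match 2 CH3OH(l) in the target): (-2)·(-173.6) = +347.2 kcal
(b) reversed and × 1/2 (reverse to put C3H4(g) on the product side; scale by 1/2 for the 1/2 C3H4(g)): (-1/2)·(-463.0) = +231.5 kcal
(c) as written (C12H22O11(s) already on the reactant side): -1347.9 kcal
Summing the manipulated equations, ΔH°rxn = (+347.2) + (+231.5) + (-1347.9) = -769.2 kcal

ΔH°rxn = -769.2 kcal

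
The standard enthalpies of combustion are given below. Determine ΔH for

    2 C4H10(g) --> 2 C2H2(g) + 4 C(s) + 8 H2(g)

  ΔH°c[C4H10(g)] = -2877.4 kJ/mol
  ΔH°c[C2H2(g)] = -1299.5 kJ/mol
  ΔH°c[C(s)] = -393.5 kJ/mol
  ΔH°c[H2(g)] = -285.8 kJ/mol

ΔH = 704.6 kJ/mol

Using ΔH = Σ nΔHc°(reactants) − Σ nΔHc°(products):
= [2·(-2877.4)] − [2·(-1299.5) + 4·(-393.5) + 8·(-285.8)]
= 704.6 kJ/mol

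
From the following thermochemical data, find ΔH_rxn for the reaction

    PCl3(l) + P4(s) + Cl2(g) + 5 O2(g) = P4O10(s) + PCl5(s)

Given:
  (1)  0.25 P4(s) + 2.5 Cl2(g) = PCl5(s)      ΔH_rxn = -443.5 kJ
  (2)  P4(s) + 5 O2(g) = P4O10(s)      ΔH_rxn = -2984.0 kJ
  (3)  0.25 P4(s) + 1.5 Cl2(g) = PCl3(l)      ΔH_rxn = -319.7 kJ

(1) as written: -443.5 kJ
(2) as written: -2984.0 kJ
(3) reversed: +319.7 kJ
ΔH_rxn = (-443.5) + (-2984.0) + (+319.7) = -3107.8 kJ

ΔH_rxn = -3107.8 kJ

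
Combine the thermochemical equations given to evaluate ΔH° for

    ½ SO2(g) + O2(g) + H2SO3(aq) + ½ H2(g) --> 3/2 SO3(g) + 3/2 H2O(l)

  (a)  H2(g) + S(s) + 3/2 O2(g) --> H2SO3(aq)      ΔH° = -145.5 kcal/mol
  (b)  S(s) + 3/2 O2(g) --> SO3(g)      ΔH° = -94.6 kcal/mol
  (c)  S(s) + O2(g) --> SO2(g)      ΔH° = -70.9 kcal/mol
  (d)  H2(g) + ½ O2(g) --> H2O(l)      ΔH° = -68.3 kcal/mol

ΔH° = -63.4 kcal/mol

(a) reversed: +145.5 kcal/mol
(b) × 3/2: (3/2)·(-94.6) = -141.9 kcal/mol
(c) reversed and × 1/2: (-1/2)·(-70.9) = +35.45 kcal/mol
(d) × 3/2: (3/2)·(-68.3) = -102.45 kcal/mol
ΔH° = (+145.5) + (-141.9) + (+35.45) + (-102.45) = -63.4 kcal/mol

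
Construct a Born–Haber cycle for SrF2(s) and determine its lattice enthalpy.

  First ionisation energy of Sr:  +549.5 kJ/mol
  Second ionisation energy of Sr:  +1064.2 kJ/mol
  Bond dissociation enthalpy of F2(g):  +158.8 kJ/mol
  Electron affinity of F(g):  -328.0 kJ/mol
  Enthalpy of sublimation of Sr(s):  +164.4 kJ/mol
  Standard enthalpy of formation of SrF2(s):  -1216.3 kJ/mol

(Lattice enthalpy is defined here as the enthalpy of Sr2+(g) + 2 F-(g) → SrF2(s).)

U = -2497.2 kJ/mol

ΔHf° = 1·ΔHsub + 1·(ΣIE) + 1·D(F2) + 2·EA + U
-1216.3 = 1·(+164.4) + 1·(+1613.7) + 1·(+158.8) + 2·(-328.0) + U
U = -1216.3 − (+1280.9) = -2497.2 kJ/mol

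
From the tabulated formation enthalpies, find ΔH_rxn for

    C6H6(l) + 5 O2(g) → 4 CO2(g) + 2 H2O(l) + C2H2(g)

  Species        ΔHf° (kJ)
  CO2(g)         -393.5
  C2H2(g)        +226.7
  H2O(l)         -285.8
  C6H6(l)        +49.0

Products: 4·(-393.5) + 2·(-285.8) + 1·(+226.7) = -1918.9
Reactants: 1·(+49.0) + 5·(+0.0) = +49.0
ΔH_rxn = (-1918.9) − (+49.0) = -1967.9 kJ

ΔH_rxn = -1967.9 kJ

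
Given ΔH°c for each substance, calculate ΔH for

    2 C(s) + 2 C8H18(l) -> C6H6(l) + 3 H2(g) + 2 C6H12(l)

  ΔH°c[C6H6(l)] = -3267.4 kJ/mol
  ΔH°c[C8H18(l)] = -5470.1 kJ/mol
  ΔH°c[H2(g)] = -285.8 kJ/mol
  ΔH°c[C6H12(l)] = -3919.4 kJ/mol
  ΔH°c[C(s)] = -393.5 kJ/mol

Using ΔH = Σ nΔHc°(reactants) − Σ nΔHc°(products):
= [2·(-393.5) + 2·(-5470.1)] − [1·(-3267.4) + 3·(-285.8) + 2·(-3919.4)]
= 236.4 kJ/mol

ΔH = 236.4 kJ/mol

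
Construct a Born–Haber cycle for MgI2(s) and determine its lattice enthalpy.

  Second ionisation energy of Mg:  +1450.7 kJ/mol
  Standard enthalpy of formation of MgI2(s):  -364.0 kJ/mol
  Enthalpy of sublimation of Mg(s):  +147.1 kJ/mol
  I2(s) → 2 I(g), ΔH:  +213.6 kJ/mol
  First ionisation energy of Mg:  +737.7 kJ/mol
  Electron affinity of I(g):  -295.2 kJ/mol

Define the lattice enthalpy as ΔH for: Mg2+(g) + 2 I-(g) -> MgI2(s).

ΔHf° = 1·ΔHsub + 1·(ΣIE) + 1·D(I2) + 2·EA + U
-364.0 = 1·(+147.1) + 1·(+2188.4) + 1·(+213.6) + 2·(-295.2) + U
U = -364.0 − (+1958.7) = -2322.7 kJ/mol

U = -2322.7 kJ/mol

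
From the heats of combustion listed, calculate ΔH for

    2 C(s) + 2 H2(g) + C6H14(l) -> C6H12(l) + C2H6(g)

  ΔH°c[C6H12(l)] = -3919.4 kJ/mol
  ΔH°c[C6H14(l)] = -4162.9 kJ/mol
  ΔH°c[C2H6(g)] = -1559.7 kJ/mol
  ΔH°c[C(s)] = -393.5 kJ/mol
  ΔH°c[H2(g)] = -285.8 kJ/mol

Using ΔH = Σ nΔHc°(reactants) − Σ nΔHc°(products):
= [2·(-393.5) + 2·(-285.8) + 1·(-4162.9)] − [1·(-3919.4) + 1·(-1559.7)]
= -42.4 kJ/mol

ΔH = -42.4 kJ/mol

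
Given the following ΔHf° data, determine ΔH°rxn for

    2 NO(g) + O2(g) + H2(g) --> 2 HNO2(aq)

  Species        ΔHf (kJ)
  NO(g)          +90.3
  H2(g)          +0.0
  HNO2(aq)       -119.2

ΔH°rxn = -419.0 kJ

Products: 2·(-119.2) = -238.4
Reactants: 2·(+90.3) + 1·(+0.0) + 1·(+0.0) = +180.6
ΔH°rxn = (-238.4) − (+180.6) = -419.0 kJ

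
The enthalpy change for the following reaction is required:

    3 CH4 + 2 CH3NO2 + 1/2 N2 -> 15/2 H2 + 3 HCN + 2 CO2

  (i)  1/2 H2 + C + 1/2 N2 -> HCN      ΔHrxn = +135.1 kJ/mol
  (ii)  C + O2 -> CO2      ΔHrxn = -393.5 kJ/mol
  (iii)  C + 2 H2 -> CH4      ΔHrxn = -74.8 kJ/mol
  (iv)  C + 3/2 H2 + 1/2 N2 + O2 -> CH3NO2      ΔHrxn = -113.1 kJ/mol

(i) × 3 (scale by 3 for the 3 HCN): (3)·(+135.1) = +405.3 kJ/mol
(ii) × 2 (scale by 2 for the 2 CO2): (2)·(-393.5) = -787.0 kJ/mol
(iii) reversed and × 3 (reverse to put CH4 on the reactant side; scale by 3 for the 3 CH4): (-3)·(-74.8) = +224.4 kJ/mol
(iv) reversed and × 2 (reverse to put CH3NO2 on the reactant side; ×2 to match 2 CH3NO2 in the target): (-2)·(-113.1) = +226.2 kJ/mol
By Hess's law, ΔHrxn = (3)·(+135.1) + (2)·(-393.5) + (-3)·(-74.8) + (-2)·(-113.1) = 68.9 kJ/mol

ΔHrxn = 68.9 kJ/mol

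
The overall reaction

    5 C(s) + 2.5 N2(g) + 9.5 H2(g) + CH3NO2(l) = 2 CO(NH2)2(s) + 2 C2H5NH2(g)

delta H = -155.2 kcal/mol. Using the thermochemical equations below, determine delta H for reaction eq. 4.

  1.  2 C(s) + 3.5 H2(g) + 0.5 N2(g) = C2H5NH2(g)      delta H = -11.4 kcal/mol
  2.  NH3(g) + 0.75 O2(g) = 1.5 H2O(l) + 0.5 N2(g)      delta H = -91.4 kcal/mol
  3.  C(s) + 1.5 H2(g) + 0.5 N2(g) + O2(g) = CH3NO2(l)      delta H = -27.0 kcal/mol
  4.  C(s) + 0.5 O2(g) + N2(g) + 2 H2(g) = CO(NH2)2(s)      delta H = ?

delta H = -79.7 kcal/mol

eq. 1 × 2 (×2 to match 2 C2H5NH2(g) in the target): (2)·(-11.4) = -22.8 kcal/mol
eq. 2: not needed (H2O(l) appears nowhere else).
eq. 3 reversed (CH3NO2(l) must end up as a reactant): +27.0 kcal/mol
eq. 4 × 2 (scale by 2 for the 2 CO(NH2)2(s)): contributes 2·x
-155.2 = (-22.8) + (+27.0) + 2·x
x = (-155.2 − (+4.2)) / (2) = -79.7 kcal/mol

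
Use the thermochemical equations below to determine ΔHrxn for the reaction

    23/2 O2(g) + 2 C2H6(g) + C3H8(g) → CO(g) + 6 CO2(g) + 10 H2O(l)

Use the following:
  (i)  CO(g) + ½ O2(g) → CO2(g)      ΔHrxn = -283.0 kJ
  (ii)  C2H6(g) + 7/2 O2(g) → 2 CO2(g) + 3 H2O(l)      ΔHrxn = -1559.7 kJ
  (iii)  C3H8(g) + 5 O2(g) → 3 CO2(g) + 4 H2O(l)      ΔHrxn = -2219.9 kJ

ΔHrxn = -5056.3 kJ

(i) reversed (reverse to put CO(g) on the product side): +283.0 kJ
(ii) × 2 (scale by 2 for the 2 C2H6(g)): (2)·(-1559.7) = -3119.4 kJ
(iii) as written (C3H8(g) already on the reactant side): -2219.9 kJ
ΔHrxn = (+283.0) + (-3119.4) + (-2219.9) = -5056.3 kJ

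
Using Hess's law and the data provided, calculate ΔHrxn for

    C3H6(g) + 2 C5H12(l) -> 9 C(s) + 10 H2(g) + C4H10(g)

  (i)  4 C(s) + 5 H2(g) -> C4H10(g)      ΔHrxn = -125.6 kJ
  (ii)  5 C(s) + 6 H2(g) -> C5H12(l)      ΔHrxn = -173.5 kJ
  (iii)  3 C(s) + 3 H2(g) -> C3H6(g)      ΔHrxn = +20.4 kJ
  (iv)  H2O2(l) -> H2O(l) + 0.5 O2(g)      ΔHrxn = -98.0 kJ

ΔHrxn = 201.0 kJ

(i) as written: -125.6 kJ
(ii) reversed and × 2: (-2)·(-173.5) = +347.0 kJ
(iii) reversed: -20.4 kJ
(iv): not needed.
ΔHrxn = (-125.6) + (+347.0) + (-20.4) = 201.0 kJ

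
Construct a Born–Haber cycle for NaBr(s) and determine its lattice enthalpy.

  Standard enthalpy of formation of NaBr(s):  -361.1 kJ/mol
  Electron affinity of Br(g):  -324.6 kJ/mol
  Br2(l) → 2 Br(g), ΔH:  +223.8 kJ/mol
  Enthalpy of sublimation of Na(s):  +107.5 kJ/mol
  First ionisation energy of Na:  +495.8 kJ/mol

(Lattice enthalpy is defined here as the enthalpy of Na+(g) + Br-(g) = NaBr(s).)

ΔHf° = 1·ΔHsub + 1·(ΣIE) + 1/2·D(Br2) + 1·EA + U
-361.1 = 1·(+107.5) + 1·(+495.8) + 1/2·(+223.8) + 1·(-324.6) + U
U = -361.1 − (+390.6) = -751.7 kJ/mol

U = -751.7 kJ/mol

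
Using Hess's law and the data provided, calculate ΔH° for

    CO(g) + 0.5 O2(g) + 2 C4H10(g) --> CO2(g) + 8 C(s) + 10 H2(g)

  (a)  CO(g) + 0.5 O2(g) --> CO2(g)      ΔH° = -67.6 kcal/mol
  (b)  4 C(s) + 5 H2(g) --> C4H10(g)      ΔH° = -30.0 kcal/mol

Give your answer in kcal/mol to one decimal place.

(a) as written: -67.6 kcal/mol
(b) reversed and × 2: (-2)·(-30.0) = +60.0 kcal/mol
ΔH° = (1)·(-67.6) + (-2)·(-30.0) = -7.6 kcal/mol

ΔH° = -7.6 kcal/mol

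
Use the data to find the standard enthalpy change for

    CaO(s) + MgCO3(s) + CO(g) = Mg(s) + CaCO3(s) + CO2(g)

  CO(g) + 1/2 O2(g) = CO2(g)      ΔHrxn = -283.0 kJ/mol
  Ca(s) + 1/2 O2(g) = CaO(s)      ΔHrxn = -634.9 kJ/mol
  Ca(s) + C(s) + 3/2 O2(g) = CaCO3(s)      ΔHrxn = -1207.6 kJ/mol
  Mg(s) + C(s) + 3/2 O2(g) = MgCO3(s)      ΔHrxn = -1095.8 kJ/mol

ΔHrxn = 240.1 kJ/mol

equation 1 as written: -283.0 kJ/mol
equation 2 reversed: +634.9 kJ/mol
equation 3 as written: -1207.6 kJ/mol
equation 4 reversed: +1095.8 kJ/mol
ΔHrxn = (1)·(-283.0) + (-1)·(-634.9) + (1)·(-1207.6) + (-1)·(-1095.8) = 240.1 kJ/mol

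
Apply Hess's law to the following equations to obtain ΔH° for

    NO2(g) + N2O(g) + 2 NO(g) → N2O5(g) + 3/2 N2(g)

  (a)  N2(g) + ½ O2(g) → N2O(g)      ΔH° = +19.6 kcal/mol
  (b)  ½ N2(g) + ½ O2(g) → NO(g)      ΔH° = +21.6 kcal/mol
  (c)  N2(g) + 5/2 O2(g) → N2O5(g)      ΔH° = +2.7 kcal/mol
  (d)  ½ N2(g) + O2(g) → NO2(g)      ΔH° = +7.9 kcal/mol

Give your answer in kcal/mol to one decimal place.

(a) reversed: -19.6 kcal/mol
(b) reversed and × 2: (-2)·(+21.6) = -43.2 kcal/mol
(c) as written: +2.7 kcal/mol
(d) reversed: -7.9 kcal/mol
By Hess's law, ΔH° = (-1)·(+19.6) + (-2)·(+21.6) + (1)·(+2.7) + (-1)·(+7.9) = -68.0 kcal/mol

ΔH° = -68.0 kcal/mol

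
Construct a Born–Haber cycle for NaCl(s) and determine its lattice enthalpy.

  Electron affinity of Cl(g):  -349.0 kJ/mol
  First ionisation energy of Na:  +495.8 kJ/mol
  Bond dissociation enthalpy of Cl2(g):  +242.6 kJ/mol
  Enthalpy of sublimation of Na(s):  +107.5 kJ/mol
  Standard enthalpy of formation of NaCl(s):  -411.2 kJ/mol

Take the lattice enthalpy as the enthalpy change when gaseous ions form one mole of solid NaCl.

ΔHf° = 1·ΔHsub + 1·(ΣIE) + 1/2·D(Cl2) + 1·EA + U
-411.2 = 1·(+107.5) + 1·(+495.8) + 1/2·(+242.6) + 1·(-349.0) + U
U = -411.2 − (+375.6) = -786.8 kJ/mol

U = -786.8 kJ/mol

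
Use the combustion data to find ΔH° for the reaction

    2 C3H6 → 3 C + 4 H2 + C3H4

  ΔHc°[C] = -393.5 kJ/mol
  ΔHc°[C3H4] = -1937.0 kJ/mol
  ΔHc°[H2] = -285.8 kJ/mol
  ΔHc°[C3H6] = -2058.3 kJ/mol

With combustion enthalpies, reactants minus products:
= [2·(-2058.3)] − [3·(-393.5) + 4·(-285.8) + 1·(-1937.0)]
= 144.1 kJ/mol

ΔH° = 144.1 kJ/mol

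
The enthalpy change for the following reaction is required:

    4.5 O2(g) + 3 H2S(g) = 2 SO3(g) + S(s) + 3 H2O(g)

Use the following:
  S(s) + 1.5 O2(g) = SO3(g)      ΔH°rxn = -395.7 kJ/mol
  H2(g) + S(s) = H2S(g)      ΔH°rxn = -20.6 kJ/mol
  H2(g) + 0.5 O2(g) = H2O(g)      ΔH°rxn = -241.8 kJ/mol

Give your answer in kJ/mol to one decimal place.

equation 1 × 2 (×2 to match 2 SO3(g) in the target): (2)·(-395.7) = -791.4 kJ/mol
equation 2 reversed and × 3 (reverse to put H2S(g) on the reactant side; scale by 3 for the 3 H2S(g)): (-3)·(-20.6) = +61.8 kJ/mol
equation 3 × 3 (×3 to match 3 H2O(g) in the target): (3)·(-241.8) = -725.4 kJ/mol
Since enthalpy is a state function, ΔH°rxn = (2)·(-395.7) + (-3)·(-20.6) + (3)·(-241.8) = -1455.0 kJ/mol

ΔH°rxn = -1455.0 kJ/mol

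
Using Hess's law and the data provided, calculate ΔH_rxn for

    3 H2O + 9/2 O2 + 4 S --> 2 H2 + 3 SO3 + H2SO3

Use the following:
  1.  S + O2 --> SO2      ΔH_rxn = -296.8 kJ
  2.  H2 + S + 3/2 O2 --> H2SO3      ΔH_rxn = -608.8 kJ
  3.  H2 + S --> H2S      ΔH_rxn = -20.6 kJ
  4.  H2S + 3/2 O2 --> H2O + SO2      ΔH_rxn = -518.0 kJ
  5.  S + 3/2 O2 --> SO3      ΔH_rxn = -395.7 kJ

ΔH_rxn = -1070.5 kJ

eq. 1 × 3: (3)·(-296.8) = -890.4 kJ
eq. 2 as written (H2SO3 already on the product side): -608.8 kJ
eq. 3 reversed and × 3: (-3)·(-20.6) = +61.8 kJ
eq. 4 reversed and × 3 (reverse to put H2O on the reactant side; ×3 to match 3 H2O in the target): (-3)·(-518.0) = +1554.0 kJ
eq. 5 × 3 (scale by 3 for the 3 SO3): (3)·(-395.7) = -1187.1 kJ
Combining the equations, ΔH_rxn = (3)·(-296.8) + (1)·(-608.8) + (-3)·(-20.6) + (-3)·(-518.0) + (3)·(-395.7) = -1070.5 kJ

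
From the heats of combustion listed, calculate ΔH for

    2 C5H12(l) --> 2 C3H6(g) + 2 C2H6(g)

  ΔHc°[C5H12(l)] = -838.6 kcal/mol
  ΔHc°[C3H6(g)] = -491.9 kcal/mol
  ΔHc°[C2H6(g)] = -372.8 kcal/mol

With combustion enthalpies, reactants minus products:
= [2·(-838.6)] − [2·(-491.9) + 2·(-372.8)]
= 52.2 kcal/mol

ΔH = 52.2 kcal/mol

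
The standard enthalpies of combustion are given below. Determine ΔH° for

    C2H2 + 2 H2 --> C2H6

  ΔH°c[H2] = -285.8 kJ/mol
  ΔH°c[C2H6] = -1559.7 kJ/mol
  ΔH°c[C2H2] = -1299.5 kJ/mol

With combustion enthalpies, reactants minus products:
= [1·(-1299.5) + 2·(-285.8)] − [1·(-1559.7)]
= -311.4 kJ/mol

ΔH° = -311.4 kJ/mol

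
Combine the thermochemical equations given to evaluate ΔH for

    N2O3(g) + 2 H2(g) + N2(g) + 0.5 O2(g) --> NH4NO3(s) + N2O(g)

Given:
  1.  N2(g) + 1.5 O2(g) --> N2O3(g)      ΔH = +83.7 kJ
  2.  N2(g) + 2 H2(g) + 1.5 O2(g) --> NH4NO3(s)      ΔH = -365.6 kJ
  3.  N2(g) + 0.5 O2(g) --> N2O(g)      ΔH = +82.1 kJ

ΔH = -367.2 kJ

eq. 1 reversed (N2O3(g) must end up as a reactant): -83.7 kJ
eq. 2 as written (NH4NO3(s) already on the product side): -365.6 kJ
eq. 3 as written (N2O(g) already on the product side): +82.1 kJ
Since enthalpy is a state function, ΔH = (-83.7) + (-365.6) + (+82.1) = -367.2 kJ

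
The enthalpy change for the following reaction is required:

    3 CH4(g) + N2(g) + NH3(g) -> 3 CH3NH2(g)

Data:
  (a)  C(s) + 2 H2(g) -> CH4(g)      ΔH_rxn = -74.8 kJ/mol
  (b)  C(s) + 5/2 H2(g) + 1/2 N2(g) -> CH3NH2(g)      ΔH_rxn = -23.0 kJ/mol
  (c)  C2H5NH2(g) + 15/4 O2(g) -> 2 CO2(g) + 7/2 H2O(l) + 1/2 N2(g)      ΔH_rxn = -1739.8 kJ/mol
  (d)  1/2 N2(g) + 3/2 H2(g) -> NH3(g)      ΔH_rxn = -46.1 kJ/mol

ΔH_rxn = 201.5 kJ/mol

(a) reversed and × 3: (-3)·(-74.8) = +224.4 kJ/mol
(b) × 3: (3)·(-23.0) = -69.0 kJ/mol
(c): not needed.
(d) reversed: +46.1 kJ/mol
ΔH_rxn = (+224.4) + (-69.0) + (+46.1) = 201.5 kJ/mol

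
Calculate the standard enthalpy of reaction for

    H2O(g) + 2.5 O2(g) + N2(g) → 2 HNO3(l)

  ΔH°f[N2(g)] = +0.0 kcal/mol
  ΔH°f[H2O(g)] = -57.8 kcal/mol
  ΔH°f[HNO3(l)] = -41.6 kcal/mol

ΔHrxn = -25.4 kcal/mol

Products: 2·(-41.6) = -83.2
Reactants: 1·(-57.8) + 5/2·(+0.0) + 1·(+0.0) = -57.8
ΔHrxn = (-83.2) − (-57.8) = -25.4 kcal/mol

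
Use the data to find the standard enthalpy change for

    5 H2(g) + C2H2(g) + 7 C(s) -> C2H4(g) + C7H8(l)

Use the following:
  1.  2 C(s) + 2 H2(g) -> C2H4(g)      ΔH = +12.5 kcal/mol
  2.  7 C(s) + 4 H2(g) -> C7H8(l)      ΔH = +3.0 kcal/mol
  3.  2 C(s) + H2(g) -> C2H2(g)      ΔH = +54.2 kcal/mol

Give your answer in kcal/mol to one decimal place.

ΔH = -38.7 kcal/mol

eq. 1 as written: +12.5 kcal/mol
eq. 2 as written: +3.0 kcal/mol
eq. 3 reversed: -54.2 kcal/mol
Combining the equations, ΔH = (1)·(+12.5) + (1)·(+3.0) + (-1)·(+54.2) = -38.7 kcal/mol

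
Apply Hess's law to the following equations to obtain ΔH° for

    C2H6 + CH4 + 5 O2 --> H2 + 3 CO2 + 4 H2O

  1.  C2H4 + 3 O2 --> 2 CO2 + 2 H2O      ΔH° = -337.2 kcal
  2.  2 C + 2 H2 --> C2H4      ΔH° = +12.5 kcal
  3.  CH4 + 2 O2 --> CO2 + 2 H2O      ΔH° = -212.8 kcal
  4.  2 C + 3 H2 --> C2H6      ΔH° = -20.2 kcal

eq. 1 as written: -337.2 kcal
eq. 2 as written: +12.5 kcal
eq. 3 as written: -212.8 kcal
eq. 4 reversed: +20.2 kcal
Combining the equations, ΔH° = (1)·(-337.2) + (1)·(+12.5) + (1)·(-212.8) + (-1)·(-20.2) = -517.3 kcal

ΔH° = -517.3 kcal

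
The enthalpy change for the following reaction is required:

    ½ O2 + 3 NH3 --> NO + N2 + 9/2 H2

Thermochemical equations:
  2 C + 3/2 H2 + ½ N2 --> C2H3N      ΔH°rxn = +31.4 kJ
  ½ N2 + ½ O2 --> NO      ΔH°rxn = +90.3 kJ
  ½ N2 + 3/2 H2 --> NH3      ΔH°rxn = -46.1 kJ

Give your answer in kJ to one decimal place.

ΔH°rxn = 228.6 kJ

equation 1: not needed.
equation 2 as written: +90.3 kJ
equation 3 reversed and × 3: (-3)·(-46.1) = +138.3 kJ
Combining the equations, ΔH°rxn = (+90.3) + (+138.3) = 228.6 kJ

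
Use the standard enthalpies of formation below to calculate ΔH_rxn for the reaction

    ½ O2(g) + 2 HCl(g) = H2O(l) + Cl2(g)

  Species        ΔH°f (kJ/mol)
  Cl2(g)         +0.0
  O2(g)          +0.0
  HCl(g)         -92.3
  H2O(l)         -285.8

Products: 1·(-285.8) + 1·(+0.0) = -285.8
Reactants: 1/2·(+0.0) + 2·(-92.3) = -184.6
ΔH_rxn = (-285.8) − (-184.6) = -101.2 kJ/mol

ΔH_rxn = -101.2 kJ/mol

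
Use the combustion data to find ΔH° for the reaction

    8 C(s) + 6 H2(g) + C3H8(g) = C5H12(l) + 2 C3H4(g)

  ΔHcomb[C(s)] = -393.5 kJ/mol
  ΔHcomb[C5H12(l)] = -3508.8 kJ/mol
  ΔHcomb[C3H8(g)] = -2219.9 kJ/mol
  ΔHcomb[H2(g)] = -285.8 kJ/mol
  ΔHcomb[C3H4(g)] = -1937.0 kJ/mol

ΔH° = 300.1 kJ/mol

With combustion enthalpies, reactants minus products:
= [8·(-393.5) + 6·(-285.8) + 1·(-2219.9)] − [1·(-3508.8) + 2·(-1937.0)]
= 300.1 kJ/mol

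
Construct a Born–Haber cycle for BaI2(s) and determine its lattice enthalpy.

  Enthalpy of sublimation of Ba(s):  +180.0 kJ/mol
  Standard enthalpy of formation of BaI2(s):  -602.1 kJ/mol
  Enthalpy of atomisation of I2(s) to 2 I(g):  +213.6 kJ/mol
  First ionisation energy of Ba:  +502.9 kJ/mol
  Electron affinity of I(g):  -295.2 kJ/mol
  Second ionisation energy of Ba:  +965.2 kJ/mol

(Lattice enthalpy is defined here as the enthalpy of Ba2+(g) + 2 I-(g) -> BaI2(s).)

U = -1873.4 kJ/mol

ΔHf° = 1·ΔHsub + 1·(ΣIE) + 1·D(I2) + 2·EA + U
-602.1 = 1·(+180.0) + 1·(+1468.1) + 1·(+213.6) + 2·(-295.2) + U
U = -602.1 − (+1271.3) = -1873.4 kJ/mol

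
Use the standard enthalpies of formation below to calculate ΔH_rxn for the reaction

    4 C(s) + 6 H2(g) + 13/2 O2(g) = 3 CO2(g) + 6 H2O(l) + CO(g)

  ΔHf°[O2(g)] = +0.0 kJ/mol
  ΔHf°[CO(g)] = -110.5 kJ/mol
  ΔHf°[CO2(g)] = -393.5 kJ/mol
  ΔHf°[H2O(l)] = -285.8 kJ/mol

Products: 3·(-393.5) + 6·(-285.8) + 1·(-110.5) = -3005.8
Reactants: 4·(+0.0) + 6·(+0.0) + 13/2·(+0.0) = +0.0
ΔH_rxn = (-3005.8) − (+0.0) = -3005.8 kJ/mol

ΔH_rxn = -3005.8 kJ/mol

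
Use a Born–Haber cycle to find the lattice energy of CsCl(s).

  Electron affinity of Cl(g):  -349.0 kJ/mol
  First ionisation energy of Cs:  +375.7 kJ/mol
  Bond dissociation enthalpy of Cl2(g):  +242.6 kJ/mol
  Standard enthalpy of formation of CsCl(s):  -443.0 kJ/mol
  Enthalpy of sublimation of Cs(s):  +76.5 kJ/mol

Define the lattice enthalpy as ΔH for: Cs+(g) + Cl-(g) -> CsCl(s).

U = -667.5 kJ/mol

ΔHf° = 1·ΔHsub + 1·(ΣIE) + 1/2·D(Cl2) + 1·EA + U
-443.0 = 1·(+76.5) + 1·(+375.7) + 1/2·(+242.6) + 1·(-349.0) + U
U = -443.0 − (+224.5) = -667.5 kJ/mol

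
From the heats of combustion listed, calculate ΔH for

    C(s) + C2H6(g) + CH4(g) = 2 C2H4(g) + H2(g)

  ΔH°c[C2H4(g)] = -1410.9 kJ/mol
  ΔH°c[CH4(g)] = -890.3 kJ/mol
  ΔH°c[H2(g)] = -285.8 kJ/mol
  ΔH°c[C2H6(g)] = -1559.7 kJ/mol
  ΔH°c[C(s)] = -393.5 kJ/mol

With combustion enthalpies, reactants minus products:
= [1·(-393.5) + 1·(-1559.7) + 1·(-890.3)] − [2·(-1410.9) + 1·(-285.8)]
= 264.1 kJ/mol

ΔH = 264.1 kJ/mol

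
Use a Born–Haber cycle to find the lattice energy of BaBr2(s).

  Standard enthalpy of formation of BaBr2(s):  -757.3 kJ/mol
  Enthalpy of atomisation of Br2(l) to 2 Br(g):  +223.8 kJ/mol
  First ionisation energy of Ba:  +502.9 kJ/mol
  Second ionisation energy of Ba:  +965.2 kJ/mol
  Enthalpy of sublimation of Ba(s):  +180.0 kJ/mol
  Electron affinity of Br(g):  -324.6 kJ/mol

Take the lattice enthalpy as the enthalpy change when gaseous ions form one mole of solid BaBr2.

U = -1980.0 kJ/mol

ΔHf° = 1·ΔHsub + 1·(ΣIE) + 1·D(Br2) + 2·EA + U
-757.3 = 1·(+180.0) + 1·(+1468.1) + 1·(+223.8) + 2·(-324.6) + U
U = -757.3 − (+1222.7) = -1980.0 kJ/mol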